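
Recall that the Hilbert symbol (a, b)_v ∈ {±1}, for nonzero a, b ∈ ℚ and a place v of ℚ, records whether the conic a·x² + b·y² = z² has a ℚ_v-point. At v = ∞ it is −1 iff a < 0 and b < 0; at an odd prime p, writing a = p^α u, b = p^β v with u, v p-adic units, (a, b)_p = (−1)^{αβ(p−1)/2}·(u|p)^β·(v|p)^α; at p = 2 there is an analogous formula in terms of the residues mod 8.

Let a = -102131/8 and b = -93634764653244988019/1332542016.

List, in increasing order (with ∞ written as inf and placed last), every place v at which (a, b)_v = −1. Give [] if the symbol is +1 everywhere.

[2, 11, 41, inf]

Mod squares: a ≡ -204262, b ≡ -11. Check v ∈ {∞, 2, 3, 7, 11, 13, 41, 47, 53}.
v=53: a=53^1·(≡44), b=53^4·(≡43) mod 53; (44|53)=+1, (43|53)=+1; (−1)^{1·4·26}·(+1)^4·(+1)^1 = +1.
v=7: a=7^0·(≡6), b=7^4·(≡5) mod 7; (6|7)=-1, (5|7)=-1; (−1)^{0·4·3}·(-1)^4·(-1)^0 = +1.
v=∞: -204262 < 0 and -11 < 0  ⇒  (a,b)_∞ = -1.
v=2: v_2(a)=-3, v_2(b)=-6; units ≡ 5, 5 (mod 8); ε·ε+αω+βω = 0·0+-3·1+-6·1 ≡ 1  ⇒  (a,b)_2 = -1.
v=41: a=41^1·(≡32), b=41^2·(≡27) mod 41; (32|41)=+1, (27|41)=-1; (−1)^{1·2·20}·(+1)^2·(-1)^1 = -1.
v=13: a=13^0·(≡11), b=13^-4·(≡2) mod 13; (11|13)=-1, (2|13)=-1; (−1)^{0·-4·6}·(-1)^-4·(-1)^0 = +1.
v=3: a=3^0·(≡2), b=3^-6·(≡1) mod 3; (2|3)=-1, (1|3)=+1; (−1)^{0·-6·1}·(-1)^-6·(+1)^0 = +1.
v=11: a=11^0·(≡6), b=11^3·(≡2) mod 11; (6|11)=-1, (2|11)=-1; (−1)^{0·3·5}·(-1)^3·(-1)^0 = -1.
v=47: a=47^1·(≡28), b=47^2·(≡4) mod 47; (28|47)=+1, (4|47)=+1; (−1)^{1·2·23}·(+1)^2·(+1)^1 = +1.
|Ram(-204262, -11)| = 4, even; anisotropic at {2, 11, 41, ∞}.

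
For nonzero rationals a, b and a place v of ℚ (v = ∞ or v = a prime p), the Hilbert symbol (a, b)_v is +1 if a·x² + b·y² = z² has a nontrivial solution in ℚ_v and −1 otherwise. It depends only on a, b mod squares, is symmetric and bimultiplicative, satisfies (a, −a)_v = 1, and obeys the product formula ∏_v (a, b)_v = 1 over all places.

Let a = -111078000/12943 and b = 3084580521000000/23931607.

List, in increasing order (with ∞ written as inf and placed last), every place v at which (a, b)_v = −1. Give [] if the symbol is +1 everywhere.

(a, b) ≡ (-1785, 7) mod (ℚ^×)²; places V = {2, 3, 5, 7, 11, 17, 43, ∞}.
(a,b)_3: α=3, u≡2; β=6, v≡1 (mod 3); (2|3)=-1, (1|3)=+1; sign (−1)^0·-1^6·+1^3 = +1.
(a,b)_17: α=1, u≡3; β=2, v≡3 (mod 17); (3|17)=-1, (3|17)=-1; sign (−1)^0·-1^2·-1^1 = -1.
(a,b)_43: α=-2, u≡35; β=-4, v≡26 (mod 43); (35|43)=+1, (26|43)=-1; sign (−1)^0·+1^-4·-1^-2 = +1.
(a,b)_∞: sgn(-1785)=−, sgn(7)=+, so +1.
(a,b)_11: α=2, u≡7; β=4, v≡6 (mod 11); (7|11)=-1, (6|11)=-1; sign (−1)^0·-1^4·-1^2 = +1.
(a,b)_7: α=-1, u≡2; β=-1, v≡1 (mod 7); (2|7)=+1, (1|7)=+1; sign (−1)^1·+1^-1·+1^-1 = -1.
(a,b)_2: α=4, β=6; u≡7, v≡7 (mod 8); ε(u)ε(v)=1·1, αω(v)=4·0, βω(u)=6·0; sum ≡ 1  ⇒  -1.
(a,b)_5: α=3, u≡2; β=6, v≡2 (mod 5); (2|5)=-1, (2|5)=-1; sign (−1)^0·-1^6·-1^3 = -1.
(-1785, 7 / ℚ) ramifies at {2, 5, 7, 17}: a division algebra.

[2, 5, 7, 17]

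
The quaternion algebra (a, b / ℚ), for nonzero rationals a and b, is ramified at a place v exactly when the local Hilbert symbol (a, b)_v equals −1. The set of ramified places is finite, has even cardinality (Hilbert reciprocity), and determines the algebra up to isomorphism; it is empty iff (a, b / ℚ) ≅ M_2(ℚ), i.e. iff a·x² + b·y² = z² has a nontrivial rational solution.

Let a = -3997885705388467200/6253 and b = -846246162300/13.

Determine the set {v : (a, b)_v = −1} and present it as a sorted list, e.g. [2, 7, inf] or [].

[3, 13, 19, inf]

(a, b) ≡ (-8029, -65444379) mod (ℚ^×)²; places V = {2, 3, 5, 7, 11, 13, 19, 31, 37, 41, ∞}.
(a,b)_7: α=1, u≡2; β=1, v≡6 (mod 7); (2|7)=+1, (6|7)=-1; sign (−1)^1·+1^1·-1^1 = +1.
(a,b)_37: α=-1, u≡22; β=1, v≡13 (mod 37); (22|37)=-1, (13|37)=-1; sign (−1)^0·-1^1·-1^-1 = +1.
(a,b)_19: α=2, u≡10; β=1, v≡15 (mod 19); (10|19)=-1, (15|19)=-1; sign (−1)^0·-1^1·-1^2 = -1.
(a,b)_2: α=10, β=2; u≡3, v≡5 (mod 8); ε(u)ε(v)=1·0, αω(v)=10·1, βω(u)=2·1; sum ≡ 0  ⇒  +1.
(a,b)_31: α=1, u≡4; β=1, v≡15 (mod 31); (4|31)=+1, (15|31)=-1; sign (−1)^1·+1^1·-1^1 = +1.
(a,b)_41: α=2, u≡12; β=2, v≡28 (mod 41); (12|41)=-1, (28|41)=-1; sign (−1)^0·-1^2·-1^2 = +1.
(a,b)_13: α=-2, u≡11; β=-1, v≡7 (mod 13); (11|13)=-1, (7|13)=-1; sign (−1)^0·-1^-1·-1^-2 = -1.
(a,b)_3: α=4, u≡2; β=1, v≡1 (mod 3); (2|3)=-1, (1|3)=+1; sign (−1)^0·-1^1·+1^4 = -1.
(a,b)_∞: sgn(-8029)=−, sgn(-65444379)=−, so -1.
(a,b)_11: α=4, u≡9; β=1, v≡9 (mod 11); (9|11)=+1, (9|11)=+1; sign (−1)^0·+1^1·+1^4 = +1.
(a,b)_5: α=2, u≡4; β=2, v≡1 (mod 5); (4|5)=+1, (1|5)=+1; sign (−1)^0·+1^2·+1^2 = +1.
|Ram(-8029, -65444379)| = 4, even; anisotropic at {3, 13, 19, ∞}.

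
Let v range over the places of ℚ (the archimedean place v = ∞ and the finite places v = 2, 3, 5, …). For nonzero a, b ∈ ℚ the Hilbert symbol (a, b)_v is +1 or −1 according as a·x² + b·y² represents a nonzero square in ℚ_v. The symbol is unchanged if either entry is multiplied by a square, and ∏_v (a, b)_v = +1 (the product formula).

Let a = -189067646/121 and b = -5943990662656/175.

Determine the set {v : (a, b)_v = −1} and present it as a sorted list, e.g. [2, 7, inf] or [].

[2, 37, 43, inf]

Mod squares: a ≡ -102254, b ≡ -450224362. Check v ∈ {∞, 2, 5, 7, 11, 17, 19, 29, 37, 41, 43}.
v=2: v_2(a)=1, v_2(b)=9; units ≡ 1, 3 (mod 8); ε·ε+αω+βω = 0·1+1·1+9·0 ≡ 1  ⇒  (a,b)_2 = -1.
v=19: a=19^0·(≡17), b=19^2·(≡18) mod 19; (17|19)=+1, (18|19)=-1; (−1)^{0·2·9}·(+1)^2·(-1)^0 = +1.
v=17: a=17^0·(≡15), b=17^1·(≡16) mod 17; (15|17)=+1, (16|17)=+1; (−1)^{0·1·8}·(+1)^1·(+1)^0 = +1.
v=7: a=7^0·(≡1), b=7^-1·(≡6) mod 7; (1|7)=+1, (6|7)=-1; (−1)^{0·-1·3}·(+1)^-1·(-1)^0 = +1.
v=∞: -102254 < 0 and -450224362 < 0  ⇒  (a,b)_∞ = -1.
v=11: a=11^-2·(≡2), b=11^0·(≡2) mod 11; (2|11)=-1, (2|11)=-1; (−1)^{-2·0·5}·(-1)^0·(-1)^-2 = +1.
v=43: a=43^3·(≡7), b=43^1·(≡22) mod 43; (7|43)=-1, (22|43)=-1; (−1)^{3·1·21}·(-1)^1·(-1)^3 = -1.
v=37: a=37^0·(≡6), b=37^1·(≡16) mod 37; (6|37)=-1, (16|37)=+1; (−1)^{0·1·18}·(-1)^1·(+1)^0 = -1.
v=41: a=41^1·(≡27), b=41^1·(≡29) mod 41; (27|41)=-1, (29|41)=-1; (−1)^{1·1·20}·(-1)^1·(-1)^1 = +1.
v=5: a=5^0·(≡4), b=5^-2·(≡2) mod 5; (4|5)=+1, (2|5)=-1; (−1)^{0·-2·2}·(+1)^-2·(-1)^0 = +1.
v=29: a=29^1·(≡18), b=29^1·(≡2) mod 29; (18|29)=-1, (2|29)=-1; (−1)^{1·1·14}·(-1)^1·(-1)^1 = +1.
Ram(-102254, -450224362) = {2, 37, 43, ∞}; no ℚ_2-point on the conic.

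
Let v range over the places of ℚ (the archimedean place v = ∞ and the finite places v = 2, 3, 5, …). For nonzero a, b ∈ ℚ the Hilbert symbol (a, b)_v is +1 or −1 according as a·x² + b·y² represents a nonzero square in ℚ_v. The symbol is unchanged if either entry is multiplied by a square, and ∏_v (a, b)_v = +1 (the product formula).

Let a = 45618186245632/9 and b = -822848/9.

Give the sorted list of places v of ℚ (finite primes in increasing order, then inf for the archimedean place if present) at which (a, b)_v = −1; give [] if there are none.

(a, b) ≡ (22, -12857) mod (ℚ^×)²; places V = {2, 3, 7, 11, 13, 23, 43, ∞}.
(a,b)_7: α=2, u≡1; β=0, v≡1 (mod 7); (1|7)=+1, (1|7)=+1; sign (−1)^0·+1^0·+1^2 = +1.
(a,b)_3: α=-2, u≡1; β=-2, v≡1 (mod 3); (1|3)=+1, (1|3)=+1; sign (−1)^0·+1^-2·+1^-2 = +1.
(a,b)_11: α=1, u≡6; β=0, v≡2 (mod 11); (6|11)=-1, (2|11)=-1; sign (−1)^0·-1^0·-1^1 = -1.
(a,b)_23: α=2, u≡20; β=1, v≡9 (mod 23); (20|23)=-1, (9|23)=+1; sign (−1)^0·-1^1·+1^2 = -1.
(a,b)_13: α=2, u≡12; β=1, v≡3 (mod 13); (12|13)=+1, (3|13)=+1; sign (−1)^0·+1^1·+1^2 = +1.
(a,b)_∞: sgn(22)=+, sgn(-12857)=−, so +1.
(a,b)_2: α=9, β=6; u≡3, v≡7 (mod 8); ε(u)ε(v)=1·1, αω(v)=9·0, βω(u)=6·1; sum ≡ 1  ⇒  -1.
(a,b)_43: α=2, u≡26; β=1, v≡19 (mod 43); (26|43)=-1, (19|43)=-1; sign (−1)^0·-1^1·-1^2 = -1.
(22, -12857 / ℚ) ramifies at {2, 11, 23, 43}: a division algebra.

[2, 11, 23, 43]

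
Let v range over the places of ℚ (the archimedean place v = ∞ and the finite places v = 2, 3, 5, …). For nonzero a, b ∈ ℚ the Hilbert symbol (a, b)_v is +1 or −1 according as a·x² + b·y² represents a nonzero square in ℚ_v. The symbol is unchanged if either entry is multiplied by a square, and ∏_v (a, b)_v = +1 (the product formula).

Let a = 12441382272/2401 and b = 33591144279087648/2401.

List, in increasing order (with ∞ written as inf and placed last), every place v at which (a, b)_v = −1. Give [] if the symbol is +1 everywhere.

[2, 11]

Mod squares: a ≡ 266662, b ≡ 2. Check v ∈ {∞, 2, 3, 7, 11, 17, 23, 31}.
v=11: a=11^1·(≡4), b=11^2·(≡7) mod 11; (4|11)=+1, (7|11)=-1; (−1)^{1·2·5}·(+1)^2·(-1)^1 = -1.
v=7: a=7^-4·(≡4), b=7^-4·(≡1) mod 7; (4|7)=+1, (1|7)=+1; (−1)^{-4·-4·3}·(+1)^-4·(+1)^-4 = +1.
v=∞: 266662 > 0 and 2 > 0  ⇒  (a,b)_∞ = +1.
v=17: a=17^1·(≡7), b=17^2·(≡9) mod 17; (7|17)=-1, (9|17)=+1; (−1)^{1·2·8}·(-1)^2·(+1)^1 = +1.
v=2: v_2(a)=7, v_2(b)=5; units ≡ 3, 1 (mod 8); ε·ε+αω+βω = 1·0+7·0+5·1 ≡ 1  ⇒  (a,b)_2 = -1.
v=23: a=23^1·(≡18), b=23^2·(≡8) mod 23; (18|23)=+1, (8|23)=+1; (−1)^{1·2·11}·(+1)^2·(+1)^1 = +1.
v=31: a=31^1·(≡21), b=31^2·(≡8) mod 31; (21|31)=-1, (8|31)=+1; (−1)^{1·2·15}·(-1)^2·(+1)^1 = +1.
v=3: a=3^6·(≡1), b=3^10·(≡2) mod 3; (1|3)=+1, (2|3)=-1; (−1)^{6·10·1}·(+1)^10·(-1)^6 = +1.
|Ram(266662, 2)| = 2, even; anisotropic at {2, 11}.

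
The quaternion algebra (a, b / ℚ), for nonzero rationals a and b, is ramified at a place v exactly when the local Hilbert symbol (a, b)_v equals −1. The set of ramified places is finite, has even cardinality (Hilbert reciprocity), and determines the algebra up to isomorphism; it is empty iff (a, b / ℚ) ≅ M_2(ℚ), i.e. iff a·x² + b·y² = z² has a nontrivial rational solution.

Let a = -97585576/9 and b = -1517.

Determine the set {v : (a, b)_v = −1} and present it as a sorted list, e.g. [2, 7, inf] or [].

(a, b) ≡ (-24396394, -1517) mod (ℚ^×)²; places V = {2, 3, 11, 17, 37, 41, 43, ∞}.
(a,b)_3: α=-2, u≡2; β=0, v≡1 (mod 3); (2|3)=-1, (1|3)=+1; sign (−1)^0·-1^0·+1^-2 = +1.
(a,b)_2: α=3, β=0; u≡3, v≡3 (mod 8); ε(u)ε(v)=1·1, αω(v)=3·1, βω(u)=0·1; sum ≡ 0  ⇒  +1.
(a,b)_41: α=1, u≡36; β=1, v≡4 (mod 41); (36|41)=+1, (4|41)=+1; sign (−1)^0·+1^1·+1^1 = +1.
(a,b)_37: α=1, u≡19; β=1, v≡33 (mod 37); (19|37)=-1, (33|37)=+1; sign (−1)^0·-1^1·+1^1 = -1.
(a,b)_∞: sgn(-24396394)=−, sgn(-1517)=−, so -1.
(a,b)_43: α=1, u≡12; β=0, v≡31 (mod 43); (12|43)=-1, (31|43)=+1; sign (−1)^0·-1^0·+1^1 = +1.
(a,b)_17: α=1, u≡5; β=0, v≡13 (mod 17); (5|17)=-1, (13|17)=+1; sign (−1)^0·-1^0·+1^1 = +1.
(a,b)_11: α=1, u≡2; β=0, v≡1 (mod 11); (2|11)=-1, (1|11)=+1; sign (−1)^0·-1^0·+1^1 = +1.
Ram(-24396394, -1517) = {37, ∞}; no ℚ_37-point on the conic.

[37, inf]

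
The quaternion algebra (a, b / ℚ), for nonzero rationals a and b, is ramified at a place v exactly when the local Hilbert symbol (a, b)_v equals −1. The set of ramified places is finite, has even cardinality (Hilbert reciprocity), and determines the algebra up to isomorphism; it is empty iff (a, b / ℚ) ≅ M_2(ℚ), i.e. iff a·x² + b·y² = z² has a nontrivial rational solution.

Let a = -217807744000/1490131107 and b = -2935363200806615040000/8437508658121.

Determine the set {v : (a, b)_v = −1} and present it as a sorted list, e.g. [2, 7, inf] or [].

[7, 11, 41, inf]

Mod squares: a ≡ -4305, b ≡ -11. Check v ∈ {∞, 2, 3, 5, 7, 11, 17, 19, 23, 41}.
v=41: a=41^1·(≡31), b=41^2·(≡26) mod 41; (31|41)=+1, (26|41)=-1; (−1)^{1·2·20}·(+1)^2·(-1)^1 = -1.
v=5: a=5^3·(≡4), b=5^4·(≡1) mod 5; (4|5)=+1, (1|5)=+1; (−1)^{3·4·2}·(+1)^4·(+1)^3 = +1.
v=∞: -4305 < 0 and -11 < 0  ⇒  (a,b)_∞ = -1.
v=11: a=11^2·(≡8), b=11^5·(≡7) mod 11; (8|11)=-1, (7|11)=-1; (−1)^{2·5·5}·(-1)^5·(-1)^2 = -1.
v=2: v_2(a)=10, v_2(b)=14; units ≡ 7, 5 (mod 8); ε·ε+αω+βω = 1·0+10·1+14·0 ≡ 0  ⇒  (a,b)_2 = +1.
v=19: a=19^-2·(≡13), b=19^-2·(≡14) mod 19; (13|19)=-1, (14|19)=-1; (−1)^{-2·-2·9}·(-1)^-2·(-1)^-2 = +1.
v=23: a=23^-2·(≡17), b=23^-4·(≡2) mod 23; (17|23)=-1, (2|23)=+1; (−1)^{-2·-4·11}·(-1)^-4·(+1)^-2 = +1.
v=17: a=17^-2·(≡1), b=17^-4·(≡5) mod 17; (1|17)=+1, (5|17)=-1; (−1)^{-2·-4·8}·(+1)^-4·(-1)^-2 = +1.
v=3: a=3^-3·(≡2), b=3^2·(≡1) mod 3; (2|3)=-1, (1|3)=+1; (−1)^{-3·2·1}·(-1)^2·(+1)^-3 = +1.
v=7: a=7^3·(≡1), b=7^6·(≡6) mod 7; (1|7)=+1, (6|7)=-1; (−1)^{3·6·3}·(+1)^6·(-1)^3 = -1.
(-4305, -11 / ℚ) ramifies at {7, 11, 41, ∞}: a division algebra.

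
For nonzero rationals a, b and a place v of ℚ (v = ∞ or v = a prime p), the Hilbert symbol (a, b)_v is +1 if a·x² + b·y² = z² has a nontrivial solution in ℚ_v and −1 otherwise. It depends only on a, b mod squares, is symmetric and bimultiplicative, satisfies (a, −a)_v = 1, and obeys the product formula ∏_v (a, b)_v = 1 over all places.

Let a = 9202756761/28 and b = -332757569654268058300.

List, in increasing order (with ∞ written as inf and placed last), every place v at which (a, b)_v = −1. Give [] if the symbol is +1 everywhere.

[11, 17]

Mod squares: a ≡ 7, b ≡ -110143. Check v ∈ {∞, 2, 3, 5, 7, 11, 13, 17, 19, 31}.
v=31: a=31^0·(≡7), b=31^1·(≡23) mod 31; (7|31)=+1, (23|31)=-1; (−1)^{0·1·15}·(+1)^1·(-1)^0 = +1.
v=17: a=17^2·(≡14), b=17^5·(≡13) mod 17; (14|17)=-1, (13|17)=+1; (−1)^{2·5·8}·(-1)^5·(+1)^2 = -1.
v=∞: 7 > 0 and -110143 < 0  ⇒  (a,b)_∞ = +1.
v=5: a=5^0·(≡2), b=5^2·(≡3) mod 5; (2|5)=-1, (3|5)=-1; (−1)^{0·2·2}·(-1)^2·(-1)^0 = +1.
v=2: v_2(a)=-2, v_2(b)=2; units ≡ 7, 1 (mod 8); ε·ε+αω+βω = 1·0+-2·0+2·0 ≡ 0  ⇒  (a,b)_2 = +1.
v=19: a=19^2·(≡7), b=19^3·(≡16) mod 19; (7|19)=+1, (16|19)=+1; (−1)^{2·3·9}·(+1)^3·(+1)^2 = +1.
v=13: a=13^0·(≡8), b=13^2·(≡11) mod 13; (8|13)=-1, (11|13)=-1; (−1)^{0·2·6}·(-1)^2·(-1)^0 = +1.
v=7: a=7^-1·(≡4), b=7^2·(≡2) mod 7; (4|7)=+1, (2|7)=+1; (−1)^{-1·2·3}·(+1)^2·(+1)^-1 = +1.
v=11: a=11^2·(≡8), b=11^3·(≡2) mod 11; (8|11)=-1, (2|11)=-1; (−1)^{2·3·5}·(-1)^3·(-1)^2 = -1.
v=3: a=3^6·(≡1), b=3^0·(≡2) mod 3; (1|3)=+1, (2|3)=-1; (−1)^{6·0·1}·(+1)^0·(-1)^6 = +1.
Ram(7, -110143) = {11, 17}; no ℚ_11-point on the conic.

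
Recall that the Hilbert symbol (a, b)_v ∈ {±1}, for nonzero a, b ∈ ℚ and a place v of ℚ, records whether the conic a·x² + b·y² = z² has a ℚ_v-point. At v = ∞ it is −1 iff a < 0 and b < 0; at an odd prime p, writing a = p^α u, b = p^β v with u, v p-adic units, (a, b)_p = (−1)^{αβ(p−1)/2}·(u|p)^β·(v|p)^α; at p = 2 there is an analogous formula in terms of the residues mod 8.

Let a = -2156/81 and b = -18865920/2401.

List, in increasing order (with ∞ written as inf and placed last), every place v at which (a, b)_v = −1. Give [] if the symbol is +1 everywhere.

[17, inf]

Mod squares: a ≡ -11, b ≡ -255. Check v ∈ {∞, 2, 3, 5, 7, 11, 17}.
v=11: a=11^1·(≡6), b=11^0·(≡5) mod 11; (6|11)=-1, (5|11)=+1; (−1)^{1·0·5}·(-1)^0·(+1)^1 = +1.
v=5: a=5^0·(≡4), b=5^1·(≡1) mod 5; (4|5)=+1, (1|5)=+1; (−1)^{0·1·2}·(+1)^1·(+1)^0 = +1.
v=7: a=7^2·(≡3), b=7^-4·(≡4) mod 7; (3|7)=-1, (4|7)=+1; (−1)^{2·-4·3}·(-1)^-4·(+1)^2 = +1.
v=∞: -11 < 0 and -255 < 0  ⇒  (a,b)_∞ = -1.
v=3: a=3^-4·(≡1), b=3^1·(≡2) mod 3; (1|3)=+1, (2|3)=-1; (−1)^{-4·1·1}·(+1)^1·(-1)^-4 = +1.
v=2: v_2(a)=2, v_2(b)=8; units ≡ 5, 1 (mod 8); ε·ε+αω+βω = 0·0+2·0+8·1 ≡ 0  ⇒  (a,b)_2 = +1.
v=17: a=17^0·(≡12), b=17^3·(≡9) mod 17; (12|17)=-1, (9|17)=+1; (−1)^{0·3·8}·(-1)^3·(+1)^0 = -1.
|Ram(-11, -255)| = 2, even; anisotropic at {17, ∞}.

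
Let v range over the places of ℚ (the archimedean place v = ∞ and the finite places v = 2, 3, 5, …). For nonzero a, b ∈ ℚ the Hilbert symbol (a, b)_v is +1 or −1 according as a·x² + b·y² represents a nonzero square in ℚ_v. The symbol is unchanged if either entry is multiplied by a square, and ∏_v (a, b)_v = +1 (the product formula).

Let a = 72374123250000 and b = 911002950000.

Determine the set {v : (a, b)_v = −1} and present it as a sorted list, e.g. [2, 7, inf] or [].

[5, 11]

Mod squares: a ≡ 13, b ≡ 55. Check v ∈ {∞, 2, 3, 5, 11, 13}.
v=3: a=3^2·(≡1), b=3^4·(≡1) mod 3; (1|3)=+1, (1|3)=+1; (−1)^{2·4·1}·(+1)^4·(+1)^2 = +1.
v=∞: 13 > 0 and 55 > 0  ⇒  (a,b)_∞ = +1.
v=2: v_2(a)=4, v_2(b)=4; units ≡ 5, 7 (mod 8); ε·ε+αω+βω = 0·1+4·0+4·1 ≡ 0  ⇒  (a,b)_2 = +1.
v=11: a=11^4·(≡7), b=11^3·(≡3) mod 11; (7|11)=-1, (3|11)=+1; (−1)^{4·3·5}·(-1)^3·(+1)^4 = -1.
v=13: a=13^3·(≡10), b=13^2·(≡4) mod 13; (10|13)=+1, (4|13)=+1; (−1)^{3·2·6}·(+1)^2·(+1)^3 = +1.
v=5: a=5^6·(≡3), b=5^5·(≡4) mod 5; (3|5)=-1, (4|5)=+1; (−1)^{6·5·2}·(-1)^5·(+1)^6 = -1.
(13, 55 / ℚ) ramifies at {5, 11}: a division algebra.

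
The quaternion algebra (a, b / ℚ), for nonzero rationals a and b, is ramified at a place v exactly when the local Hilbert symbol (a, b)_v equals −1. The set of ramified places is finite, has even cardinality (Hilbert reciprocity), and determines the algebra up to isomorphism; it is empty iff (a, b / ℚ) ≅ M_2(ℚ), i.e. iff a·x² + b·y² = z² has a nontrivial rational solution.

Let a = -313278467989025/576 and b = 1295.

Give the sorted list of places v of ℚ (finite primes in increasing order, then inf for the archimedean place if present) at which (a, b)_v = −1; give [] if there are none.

[2, 7, 11, 17, 19, 29]

(a, b) ≡ (-3812369, 1295) mod (ℚ^×)²; places V = {2, 3, 5, 7, 11, 17, 19, 29, 37, ∞}.
(a,b)_5: α=2, u≡4; β=1, v≡4 (mod 5); (4|5)=+1, (4|5)=+1; sign (−1)^0·+1^1·+1^2 = +1.
(a,b)_19: α=1, u≡18; β=0, v≡3 (mod 19); (18|19)=-1, (3|19)=-1; sign (−1)^0·-1^0·-1^1 = -1.
(a,b)_29: α=1, u≡28; β=0, v≡19 (mod 29); (28|29)=+1, (19|29)=-1; sign (−1)^0·+1^0·-1^1 = -1.
(a,b)_11: α=1, u≡5; β=0, v≡8 (mod 11); (5|11)=+1, (8|11)=-1; sign (−1)^0·+1^0·-1^1 = -1.
(a,b)_2: α=-6, β=0; u≡7, v≡7 (mod 8); ε(u)ε(v)=1·1, αω(v)=-6·0, βω(u)=0·0; sum ≡ 1  ⇒  -1.
(a,b)_∞: sgn(-3812369)=−, sgn(1295)=+, so +1.
(a,b)_3: α=-2, u≡1; β=0, v≡2 (mod 3); (1|3)=+1, (2|3)=-1; sign (−1)^0·+1^0·-1^-2 = +1.
(a,b)_7: α=4, u≡6; β=1, v≡3 (mod 7); (6|7)=-1, (3|7)=-1; sign (−1)^0·-1^1·-1^4 = -1.
(a,b)_17: α=1, u≡12; β=0, v≡3 (mod 17); (12|17)=-1, (3|17)=-1; sign (−1)^0·-1^0·-1^1 = -1.
(a,b)_37: α=3, u≡13; β=1, v≡35 (mod 37); (13|37)=-1, (35|37)=-1; sign (−1)^0·-1^1·-1^3 = +1.
|Ram(-3812369, 1295)| = 6, even; anisotropic at {2, 7, 11, 17, 19, 29}.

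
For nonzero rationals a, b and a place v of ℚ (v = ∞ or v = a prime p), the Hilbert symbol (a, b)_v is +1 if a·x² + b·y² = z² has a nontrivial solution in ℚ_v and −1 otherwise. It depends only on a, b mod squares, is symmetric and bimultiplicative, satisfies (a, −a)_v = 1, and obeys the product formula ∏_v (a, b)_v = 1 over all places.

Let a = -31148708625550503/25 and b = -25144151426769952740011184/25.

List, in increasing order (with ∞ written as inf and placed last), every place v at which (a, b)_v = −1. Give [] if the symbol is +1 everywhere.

(a, b) ≡ (-72447, -117691) mod (ℚ^×)²; places V = {2, 3, 5, 7, 13, 17, 19, 23, 31, 41, 43, ∞}.
(a,b)_41: α=1, u≡9; β=2, v≡33 (mod 41); (9|41)=+1, (33|41)=+1; sign (−1)^0·+1^2·+1^1 = +1.
(a,b)_19: α=1, u≡4; β=2, v≡10 (mod 19); (4|19)=+1, (10|19)=-1; sign (−1)^0·+1^2·-1^1 = -1.
(a,b)_2: α=0, β=4; u≡1, v≡5 (mod 8); ε(u)ε(v)=0·0, αω(v)=0·1, βω(u)=4·0; sum ≡ 0  ⇒  +1.
(a,b)_31: α=1, u≡19; β=2, v≡7 (mod 31); (19|31)=+1, (7|31)=+1; sign (−1)^0·+1^2·+1^1 = +1.
(a,b)_5: α=-2, u≡2; β=-2, v≡1 (mod 5); (2|5)=-1, (1|5)=+1; sign (−1)^0·-1^-2·+1^-2 = +1.
(a,b)_3: α=3, u≡1; β=4, v≡2 (mod 3); (1|3)=+1, (2|3)=-1; sign (−1)^0·+1^4·-1^3 = -1.
(a,b)_23: α=2, u≡9; β=3, v≡4 (mod 23); (9|23)=+1, (4|23)=+1; sign (−1)^0·+1^3·+1^2 = +1.
(a,b)_7: α=0, u≡5; β=1, v≡2 (mod 7); (5|7)=-1, (2|7)=+1; sign (−1)^0·-1^1·+1^0 = -1.
(a,b)_17: α=2, u≡12; β=3, v≡4 (mod 17); (12|17)=-1, (4|17)=+1; sign (−1)^0·-1^3·+1^2 = -1.
(a,b)_13: α=2, u≡11; β=0, v≡11 (mod 13); (11|13)=-1, (11|13)=-1; sign (−1)^0·-1^0·-1^2 = +1.
(a,b)_∞: sgn(-72447)=−, sgn(-117691)=−, so -1.
(a,b)_43: α=2, u≡20; β=3, v≡14 (mod 43); (20|43)=-1, (14|43)=+1; sign (−1)^0·-1^3·+1^2 = -1.
Ram(-72447, -117691) = {3, 7, 17, 19, 43, ∞}; no ℚ_3-point on the conic.

[3, 7, 17, 19, 43, inf]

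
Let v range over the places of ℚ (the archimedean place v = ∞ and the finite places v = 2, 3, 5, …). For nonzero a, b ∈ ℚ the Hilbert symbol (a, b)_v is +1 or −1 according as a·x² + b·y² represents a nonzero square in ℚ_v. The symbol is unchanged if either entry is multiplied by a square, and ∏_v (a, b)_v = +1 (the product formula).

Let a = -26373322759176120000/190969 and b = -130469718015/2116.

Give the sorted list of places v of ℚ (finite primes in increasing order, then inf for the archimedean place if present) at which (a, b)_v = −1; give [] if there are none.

[3, 5, 17, inf]

(a, b) ≡ (-3, -7735) mod (ℚ^×)²; places V = {2, 3, 5, 7, 13, 17, 19, 23, 37, ∞}.
(a,b)_37: α=4, u≡3; β=4, v≡8 (mod 37); (3|37)=+1, (8|37)=-1; sign (−1)^0·+1^4·-1^4 = +1.
(a,b)_17: α=2, u≡6; β=1, v≡16 (mod 17); (6|17)=-1, (16|17)=+1; sign (−1)^0·-1^1·+1^2 = -1.
(a,b)_13: α=2, u≡4; β=1, v≡12 (mod 13); (4|13)=+1, (12|13)=+1; sign (−1)^0·+1^1·+1^2 = +1.
(a,b)_2: α=6, β=-2; u≡5, v≡1 (mod 8); ε(u)ε(v)=0·0, αω(v)=6·0, βω(u)=-2·1; sum ≡ 0  ⇒  +1.
(a,b)_7: α=4, u≡2; β=1, v≡2 (mod 7); (2|7)=+1, (2|7)=+1; sign (−1)^0·+1^1·+1^4 = +1.
(a,b)_19: α=-2, u≡5; β=0, v≡11 (mod 19); (5|19)=+1, (11|19)=+1; sign (−1)^0·+1^0·+1^-2 = +1.
(a,b)_3: α=1, u≡2; β=2, v≡2 (mod 3); (2|3)=-1, (2|3)=-1; sign (−1)^0·-1^2·-1^1 = -1.
(a,b)_5: α=4, u≡2; β=1, v≡2 (mod 5); (2|5)=-1, (2|5)=-1; sign (−1)^0·-1^1·-1^4 = -1.
(a,b)_23: α=-2, u≡15; β=-2, v≡9 (mod 23); (15|23)=-1, (9|23)=+1; sign (−1)^0·-1^-2·+1^-2 = +1.
(a,b)_∞: sgn(-3)=−, sgn(-7735)=−, so -1.
|Ram(-3, -7735)| = 4, even; anisotropic at {3, 5, 17, ∞}.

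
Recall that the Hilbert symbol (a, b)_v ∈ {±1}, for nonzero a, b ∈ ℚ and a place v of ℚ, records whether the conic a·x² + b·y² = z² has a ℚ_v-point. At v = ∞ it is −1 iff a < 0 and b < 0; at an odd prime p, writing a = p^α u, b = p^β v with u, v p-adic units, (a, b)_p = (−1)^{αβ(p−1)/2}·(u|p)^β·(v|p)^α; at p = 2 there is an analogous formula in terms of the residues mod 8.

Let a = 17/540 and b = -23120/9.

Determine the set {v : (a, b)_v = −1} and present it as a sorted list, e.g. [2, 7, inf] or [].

Mod squares: a ≡ 255, b ≡ -5. Check v ∈ {∞, 2, 3, 5, 17}.
v=17: a=17^1·(≡4), b=17^2·(≡10) mod 17; (4|17)=+1, (10|17)=-1; (−1)^{1·2·8}·(+1)^2·(-1)^1 = -1.
v=∞: 255 > 0 and -5 < 0  ⇒  (a,b)_∞ = +1.
v=5: a=5^-1·(≡4), b=5^1·(≡4) mod 5; (4|5)=+1, (4|5)=+1; (−1)^{-1·1·2}·(+1)^1·(+1)^-1 = +1.
v=2: v_2(a)=-2, v_2(b)=4; units ≡ 7, 3 (mod 8); ε·ε+αω+βω = 1·1+-2·1+4·0 ≡ 1  ⇒  (a,b)_2 = -1.
v=3: a=3^-3·(≡1), b=3^-2·(≡1) mod 3; (1|3)=+1, (1|3)=+1; (−1)^{-3·-2·1}·(+1)^-2·(+1)^-3 = +1.
Ram(255, -5) = {2, 17}; no ℚ_2-point on the conic.

[2, 17]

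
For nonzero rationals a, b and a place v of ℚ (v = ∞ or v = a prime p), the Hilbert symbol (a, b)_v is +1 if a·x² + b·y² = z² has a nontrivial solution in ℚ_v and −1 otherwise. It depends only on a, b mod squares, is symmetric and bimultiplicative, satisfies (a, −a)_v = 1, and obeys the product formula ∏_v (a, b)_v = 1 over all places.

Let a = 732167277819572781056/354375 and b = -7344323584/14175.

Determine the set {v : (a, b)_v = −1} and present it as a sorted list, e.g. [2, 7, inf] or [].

(a, b) ≡ (16058, -217) mod (ℚ^×)²; places V = {2, 3, 5, 7, 13, 31, 37, ∞}.
(a,b)_7: α=-1, u≡3; β=-1, v≡2 (mod 7); (3|7)=-1, (2|7)=+1; sign (−1)^1·-1^-1·+1^-1 = +1.
(a,b)_37: α=5, u≡21; β=2, v≡29 (mod 37); (21|37)=+1, (29|37)=-1; sign (−1)^0·+1^2·-1^5 = -1.
(a,b)_∞: sgn(16058)=+, sgn(-217)=−, so +1.
(a,b)_3: α=-4, u≡2; β=-4, v≡2 (mod 3); (2|3)=-1, (2|3)=-1; sign (−1)^0·-1^-4·-1^-4 = +1.
(a,b)_13: α=2, u≡9; β=2, v≡12 (mod 13); (9|13)=+1, (12|13)=+1; sign (−1)^0·+1^2·+1^2 = +1.
(a,b)_31: α=3, u≡21; β=1, v≡30 (mod 31); (21|31)=-1, (30|31)=-1; sign (−1)^1·-1^1·-1^3 = -1.
(a,b)_5: α=-4, u≡3; β=-2, v≡3 (mod 5); (3|5)=-1, (3|5)=-1; sign (−1)^0·-1^-2·-1^-4 = +1.
(a,b)_2: α=21, β=10; u≡5, v≡7 (mod 8); ε(u)ε(v)=0·1, αω(v)=21·0, βω(u)=10·1; sum ≡ 0  ⇒  +1.
(16058, -217 / ℚ) ramifies at {31, 37}: a division algebra.

[31, 37]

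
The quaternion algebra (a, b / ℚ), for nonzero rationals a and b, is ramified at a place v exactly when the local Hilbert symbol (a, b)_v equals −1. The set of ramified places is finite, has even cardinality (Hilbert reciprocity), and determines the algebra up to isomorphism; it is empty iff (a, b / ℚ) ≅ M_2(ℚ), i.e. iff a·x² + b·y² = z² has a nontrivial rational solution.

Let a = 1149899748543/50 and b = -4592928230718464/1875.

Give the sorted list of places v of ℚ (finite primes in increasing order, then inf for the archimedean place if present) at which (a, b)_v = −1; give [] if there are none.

[17, 19, 23, 29]

(a, b) ≡ (294814, -12597) mod (ℚ^×)²; places V = {2, 3, 5, 7, 13, 17, 19, 23, 29, ∞}.
(a,b)_13: α=1, u≡7; β=1, v≡11 (mod 13); (7|13)=-1, (11|13)=-1; sign (−1)^0·-1^1·-1^1 = +1.
(a,b)_3: α=2, u≡1; β=-1, v≡1 (mod 3); (1|3)=+1, (1|3)=+1; sign (−1)^0·+1^-1·+1^2 = +1.
(a,b)_5: α=-2, u≡4; β=-4, v≡2 (mod 5); (4|5)=+1, (2|5)=-1; sign (−1)^0·+1^-4·-1^-2 = +1.
(a,b)_7: α=4, u≡1; β=4, v≡6 (mod 7); (1|7)=+1, (6|7)=-1; sign (−1)^0·+1^4·-1^4 = +1.
(a,b)_∞: sgn(294814)=+, sgn(-12597)=−, so +1.
(a,b)_17: α=1, u≡9; β=1, v≡5 (mod 17); (9|17)=+1, (5|17)=-1; sign (−1)^0·+1^1·-1^1 = -1.
(a,b)_19: α=2, u≡12; β=1, v≡2 (mod 19); (12|19)=-1, (2|19)=-1; sign (−1)^0·-1^1·-1^2 = -1.
(a,b)_23: α=1, u≡7; β=2, v≡20 (mod 23); (7|23)=-1, (20|23)=-1; sign (−1)^0·-1^2·-1^1 = -1.
(a,b)_2: α=-1, β=10; u≡7, v≡3 (mod 8); ε(u)ε(v)=1·1, αω(v)=-1·1, βω(u)=10·0; sum ≡ 0  ⇒  +1.
(a,b)_29: α=1, u≡6; β=2, v≡18 (mod 29); (6|29)=+1, (18|29)=-1; sign (−1)^0·+1^2·-1^1 = -1.
|Ram(294814, -12597)| = 4, even; anisotropic at {17, 19, 23, 29}.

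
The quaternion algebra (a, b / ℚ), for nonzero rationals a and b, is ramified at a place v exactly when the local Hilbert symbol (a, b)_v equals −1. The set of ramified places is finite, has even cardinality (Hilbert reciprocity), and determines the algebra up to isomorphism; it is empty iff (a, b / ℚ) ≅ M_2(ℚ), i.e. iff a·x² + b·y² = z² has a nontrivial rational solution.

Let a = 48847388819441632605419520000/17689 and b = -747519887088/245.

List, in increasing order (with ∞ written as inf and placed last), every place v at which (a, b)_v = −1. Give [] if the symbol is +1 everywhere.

[3, 5]

(a, b) ≡ (226083, -135915) mod (ℚ^×)²; places V = {2, 3, 5, 7, 11, 13, 17, 19, 23, 31, 41, ∞}.
(a,b)_31: α=1, u≡10; β=0, v≡8 (mod 31); (10|31)=+1, (8|31)=+1; sign (−1)^0·+1^0·+1^1 = +1.
(a,b)_3: α=1, u≡1; β=3, v≡1 (mod 3); (1|3)=+1, (1|3)=+1; sign (−1)^1·+1^3·+1^1 = -1.
(a,b)_2: α=14, β=4; u≡3, v≡5 (mod 8); ε(u)ε(v)=1·0, αω(v)=14·1, βω(u)=4·1; sum ≡ 0  ⇒  +1.
(a,b)_7: α=-2, u≡2; β=-2, v≡1 (mod 7); (2|7)=+1, (1|7)=+1; sign (−1)^0·+1^-2·+1^-2 = +1.
(a,b)_17: α=5, u≡12; β=1, v≡3 (mod 17); (12|17)=-1, (3|17)=-1; sign (−1)^0·-1^1·-1^5 = +1.
(a,b)_13: α=3, u≡1; β=1, v≡1 (mod 13); (1|13)=+1, (1|13)=+1; sign (−1)^0·+1^1·+1^3 = +1.
(a,b)_5: α=4, u≡3; β=-1, v≡3 (mod 5); (3|5)=-1, (3|5)=-1; sign (−1)^0·-1^-1·-1^4 = -1.
(a,b)_41: α=4, u≡4; β=1, v≡30 (mod 41); (4|41)=+1, (30|41)=-1; sign (−1)^0·+1^1·-1^4 = +1.
(a,b)_∞: sgn(226083)=+, sgn(-135915)=−, so +1.
(a,b)_19: α=-2, u≡15; β=2, v≡4 (mod 19); (15|19)=-1, (4|19)=+1; sign (−1)^0·-1^2·+1^-2 = +1.
(a,b)_11: α=1, u≡5; β=0, v≡5 (mod 11); (5|11)=+1, (5|11)=+1; sign (−1)^0·+1^0·+1^1 = +1.
(a,b)_23: α=2, u≡9; β=2, v≡10 (mod 23); (9|23)=+1, (10|23)=-1; sign (−1)^0·+1^2·-1^2 = +1.
Ram(226083, -135915) = {3, 5}; no ℚ_3-point on the conic.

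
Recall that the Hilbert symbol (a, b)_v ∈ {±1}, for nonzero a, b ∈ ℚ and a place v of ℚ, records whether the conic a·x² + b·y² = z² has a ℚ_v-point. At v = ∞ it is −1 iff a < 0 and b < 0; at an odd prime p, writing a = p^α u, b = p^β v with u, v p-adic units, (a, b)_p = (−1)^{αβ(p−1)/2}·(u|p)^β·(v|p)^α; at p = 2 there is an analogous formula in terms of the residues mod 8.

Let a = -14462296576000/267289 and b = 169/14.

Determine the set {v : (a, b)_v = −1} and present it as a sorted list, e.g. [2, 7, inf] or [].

(a, b) ≡ (-146965, 14) mod (ℚ^×)²; places V = {2, 5, 7, 11, 13, 17, 19, 31, 47, ∞}.
(a,b)_7: α=1, u≡5; β=-1, v≡4 (mod 7); (5|7)=-1, (4|7)=+1; sign (−1)^1·-1^-1·+1^1 = +1.
(a,b)_∞: sgn(-146965)=−, sgn(14)=+, so +1.
(a,b)_17: α=1, u≡16; β=0, v≡6 (mod 17); (16|17)=+1, (6|17)=-1; sign (−1)^0·+1^0·-1^1 = -1.
(a,b)_5: α=3, u≡3; β=0, v≡1 (mod 5); (3|5)=-1, (1|5)=+1; sign (−1)^0·-1^0·+1^3 = +1.
(a,b)_19: α=1, u≡9; β=0, v≡8 (mod 19); (9|19)=+1, (8|19)=-1; sign (−1)^0·+1^0·-1^1 = -1.
(a,b)_31: α=2, u≡6; β=0, v≡1 (mod 31); (6|31)=-1, (1|31)=+1; sign (−1)^0·-1^0·+1^2 = +1.
(a,b)_13: α=1, u≡2; β=2, v≡1 (mod 13); (2|13)=-1, (1|13)=+1; sign (−1)^0·-1^2·+1^1 = +1.
(a,b)_2: α=12, β=-1; u≡3, v≡7 (mod 8); ε(u)ε(v)=1·1, αω(v)=12·0, βω(u)=-1·1; sum ≡ 0  ⇒  +1.
(a,b)_11: α=-2, u≡10; β=0, v≡5 (mod 11); (10|11)=-1, (5|11)=+1; sign (−1)^0·-1^0·+1^-2 = +1.
(a,b)_47: α=-2, u≡17; β=0, v≡2 (mod 47); (17|47)=+1, (2|47)=+1; sign (−1)^0·+1^0·+1^-2 = +1.
Ram(-146965, 14) = {17, 19}; no ℚ_17-point on the conic.

[17, 19]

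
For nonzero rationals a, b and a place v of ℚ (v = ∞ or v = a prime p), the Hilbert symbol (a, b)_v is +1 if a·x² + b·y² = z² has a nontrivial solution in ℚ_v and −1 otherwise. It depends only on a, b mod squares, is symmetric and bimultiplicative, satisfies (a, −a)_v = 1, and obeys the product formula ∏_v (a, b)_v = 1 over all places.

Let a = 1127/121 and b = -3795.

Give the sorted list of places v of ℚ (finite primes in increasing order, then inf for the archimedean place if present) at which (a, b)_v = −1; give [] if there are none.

(a, b) ≡ (23, -3795) mod (ℚ^×)²; places V = {2, 3, 5, 7, 11, 23, ∞}.
(a,b)_5: α=0, u≡2; β=1, v≡1 (mod 5); (2|5)=-1, (1|5)=+1; sign (−1)^0·-1^1·+1^0 = -1.
(a,b)_∞: sgn(23)=+, sgn(-3795)=−, so +1.
(a,b)_23: α=1, u≡12; β=1, v≡19 (mod 23); (12|23)=+1, (19|23)=-1; sign (−1)^1·+1^1·-1^1 = +1.
(a,b)_2: α=0, β=0; u≡7, v≡5 (mod 8); ε(u)ε(v)=1·0, αω(v)=0·1, βω(u)=0·0; sum ≡ 0  ⇒  +1.
(a,b)_3: α=0, u≡2; β=1, v≡1 (mod 3); (2|3)=-1, (1|3)=+1; sign (−1)^0·-1^1·+1^0 = -1.
(a,b)_7: α=2, u≡1; β=0, v≡6 (mod 7); (1|7)=+1, (6|7)=-1; sign (−1)^0·+1^0·-1^2 = +1.
(a,b)_11: α=-2, u≡5; β=1, v≡7 (mod 11); (5|11)=+1, (7|11)=-1; sign (−1)^0·+1^1·-1^-2 = +1.
(23, -3795 / ℚ) ramifies at {3, 5}: a division algebra.

[3, 5]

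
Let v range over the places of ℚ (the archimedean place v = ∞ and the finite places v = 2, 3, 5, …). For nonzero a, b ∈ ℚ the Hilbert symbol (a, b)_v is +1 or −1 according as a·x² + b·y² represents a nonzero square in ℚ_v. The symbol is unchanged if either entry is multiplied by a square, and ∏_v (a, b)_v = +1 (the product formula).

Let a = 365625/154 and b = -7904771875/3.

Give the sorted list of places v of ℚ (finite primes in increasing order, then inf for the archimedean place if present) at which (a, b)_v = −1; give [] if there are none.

Mod squares: a ≡ 10010, b ≡ -2145. Check v ∈ {∞, 2, 3, 5, 7, 11, 13, 19}.
v=5: a=5^5·(≡3), b=5^5·(≡1) mod 5; (3|5)=-1, (1|5)=+1; (−1)^{5·5·2}·(-1)^5·(+1)^5 = -1.
v=3: a=3^2·(≡2), b=3^-1·(≡2) mod 3; (2|3)=-1, (2|3)=-1; (−1)^{2·-1·1}·(-1)^-1·(-1)^2 = -1.
v=19: a=19^0·(≡4), b=19^2·(≡12) mod 19; (4|19)=+1, (12|19)=-1; (−1)^{0·2·9}·(+1)^2·(-1)^0 = +1.
v=13: a=13^1·(≡10), b=13^1·(≡4) mod 13; (10|13)=+1, (4|13)=+1; (−1)^{1·1·6}·(+1)^1·(+1)^1 = +1.
v=11: a=11^-1·(≡6), b=11^1·(≡3) mod 11; (6|11)=-1, (3|11)=+1; (−1)^{-1·1·5}·(-1)^1·(+1)^-1 = +1.
v=2: v_2(a)=-1, v_2(b)=0; units ≡ 5, 7 (mod 8); ε·ε+αω+βω = 0·1+-1·0+0·1 ≡ 0  ⇒  (a,b)_2 = +1.
v=∞: 10010 > 0 and -2145 < 0  ⇒  (a,b)_∞ = +1.
v=7: a=7^-1·(≡1), b=7^2·(≡2) mod 7; (1|7)=+1, (2|7)=+1; (−1)^{-1·2·3}·(+1)^2·(+1)^-1 = +1.
(10010, -2145 / ℚ) ramifies at {3, 5}: a division algebra.

[3, 5]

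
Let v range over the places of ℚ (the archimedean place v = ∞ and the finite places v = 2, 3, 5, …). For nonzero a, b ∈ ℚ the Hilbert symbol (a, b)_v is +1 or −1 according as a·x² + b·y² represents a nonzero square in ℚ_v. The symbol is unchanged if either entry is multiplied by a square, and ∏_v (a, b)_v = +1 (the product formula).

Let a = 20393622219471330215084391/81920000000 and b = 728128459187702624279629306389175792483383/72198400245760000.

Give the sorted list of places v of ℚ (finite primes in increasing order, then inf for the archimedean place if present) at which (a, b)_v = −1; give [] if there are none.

Mod squares: a ≡ 643195, b ≡ 1508087. Check v ∈ {∞, 2, 3, 5, 7, 11, 13, 17, 19, 23, 29, 41, 47}.
v=17: a=17^3·(≡14), b=17^5·(≡12) mod 17; (14|17)=-1, (12|17)=-1; (−1)^{3·5·8}·(-1)^5·(-1)^3 = +1.
v=7: a=7^3·(≡3), b=7^5·(≡4) mod 7; (3|7)=-1, (4|7)=+1; (−1)^{3·5·3}·(-1)^5·(+1)^3 = +1.
v=23: a=23^5·(≡22), b=23^7·(≡22) mod 23; (22|23)=-1, (22|23)=-1; (−1)^{5·7·11}·(-1)^7·(-1)^5 = -1.
v=13: a=13^0·(≡8), b=13^2·(≡9) mod 13; (8|13)=-1, (9|13)=+1; (−1)^{0·2·6}·(-1)^2·(+1)^0 = +1.
v=2: v_2(a)=-20, v_2(b)=-36; units ≡ 3, 7 (mod 8); ε·ε+αω+βω = 1·1+-20·0+-36·1 ≡ 1  ⇒  (a,b)_2 = -1.
v=5: a=5^-7·(≡1), b=5^-4·(≡3) mod 5; (1|5)=+1, (3|5)=-1; (−1)^{-7·-4·2}·(+1)^-4·(-1)^-7 = -1.
v=41: a=41^0·(≡15), b=41^-2·(≡33) mod 41; (15|41)=-1, (33|41)=+1; (−1)^{0·-2·20}·(-1)^-2·(+1)^0 = +1.
v=29: a=29^2·(≡20), b=29^3·(≡4) mod 29; (20|29)=+1, (4|29)=+1; (−1)^{2·3·14}·(+1)^3·(+1)^2 = +1.
v=11: a=11^4·(≡5), b=11^6·(≡4) mod 11; (5|11)=+1, (4|11)=+1; (−1)^{4·6·5}·(+1)^6·(+1)^4 = +1.
v=∞: 643195 > 0 and 1508087 > 0  ⇒  (a,b)_∞ = +1.
v=3: a=3^2·(≡1), b=3^4·(≡2) mod 3; (1|3)=+1, (2|3)=-1; (−1)^{2·4·1}·(+1)^4·(-1)^2 = +1.
v=19: a=19^2·(≡7), b=19^3·(≡14) mod 19; (7|19)=+1, (14|19)=-1; (−1)^{2·3·9}·(+1)^3·(-1)^2 = +1.
v=47: a=47^1·(≡36), b=47^2·(≡46) mod 47; (36|47)=+1, (46|47)=-1; (−1)^{1·2·23}·(+1)^2·(-1)^1 = -1.
(643195, 1508087 / ℚ) ramifies at {2, 5, 23, 47}: a division algebra.

[2, 5, 23, 47]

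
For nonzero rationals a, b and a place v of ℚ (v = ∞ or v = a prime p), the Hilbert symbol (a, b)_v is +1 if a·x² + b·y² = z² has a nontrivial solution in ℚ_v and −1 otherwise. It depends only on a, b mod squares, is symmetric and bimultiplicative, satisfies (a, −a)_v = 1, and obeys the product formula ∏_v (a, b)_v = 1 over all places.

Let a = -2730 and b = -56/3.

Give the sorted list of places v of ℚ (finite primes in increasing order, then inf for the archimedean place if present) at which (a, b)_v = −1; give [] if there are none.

Mod squares: a ≡ -2730, b ≡ -42. Check v ∈ {∞, 2, 3, 5, 7, 13}.
v=3: a=3^1·(≡2), b=3^-1·(≡1) mod 3; (2|3)=-1, (1|3)=+1; (−1)^{1·-1·1}·(-1)^-1·(+1)^1 = +1.
v=∞: -2730 < 0 and -42 < 0  ⇒  (a,b)_∞ = -1.
v=13: a=13^1·(≡11), b=13^0·(≡3) mod 13; (11|13)=-1, (3|13)=+1; (−1)^{1·0·6}·(-1)^0·(+1)^1 = +1.
v=5: a=5^1·(≡4), b=5^0·(≡3) mod 5; (4|5)=+1, (3|5)=-1; (−1)^{1·0·2}·(+1)^0·(-1)^1 = -1.
v=7: a=7^1·(≡2), b=7^1·(≡2) mod 7; (2|7)=+1, (2|7)=+1; (−1)^{1·1·3}·(+1)^1·(+1)^1 = -1.
v=2: v_2(a)=1, v_2(b)=3; units ≡ 3, 3 (mod 8); ε·ε+αω+βω = 1·1+1·1+3·1 ≡ 1  ⇒  (a,b)_2 = -1.
|Ram(-2730, -42)| = 4, even; anisotropic at {2, 5, 7, ∞}.

[2, 5, 7, inf]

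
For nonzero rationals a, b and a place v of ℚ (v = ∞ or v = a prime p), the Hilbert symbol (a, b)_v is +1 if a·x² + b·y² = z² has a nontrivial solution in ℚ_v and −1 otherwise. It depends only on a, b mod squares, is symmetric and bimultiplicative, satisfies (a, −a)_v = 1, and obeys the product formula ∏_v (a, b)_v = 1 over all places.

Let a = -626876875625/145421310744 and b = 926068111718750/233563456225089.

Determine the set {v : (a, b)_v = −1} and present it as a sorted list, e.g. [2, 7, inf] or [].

(a, b) ≡ (-6006, 14) mod (ℚ^×)²; places V = {2, 3, 5, 7, 11, 13, 19, 31, ∞}.
(a,b)_7: α=3, u≡3; β=3, v≡4 (mod 7); (3|7)=-1, (4|7)=+1; sign (−1)^1·-1^3·+1^3 = +1.
(a,b)_5: α=4, u≡1; β=8, v≡4 (mod 5); (1|5)=+1, (4|5)=+1; sign (−1)^0·+1^8·+1^4 = +1.
(a,b)_31: α=-4, u≡5; β=-6, v≡10 (mod 31); (5|31)=+1, (10|31)=+1; sign (−1)^0·+1^-6·+1^-4 = +1.
(a,b)_3: α=-9, u≡2; β=-6, v≡2 (mod 3); (2|3)=-1, (2|3)=-1; sign (−1)^0·-1^-6·-1^-9 = -1.
(a,b)_13: α=3, u≡5; β=4, v≡9 (mod 13); (5|13)=-1, (9|13)=+1; sign (−1)^0·-1^4·+1^3 = +1.
(a,b)_19: α=0, u≡5; β=-2, v≡13 (mod 19); (5|19)=+1, (13|19)=-1; sign (−1)^0·+1^-2·-1^0 = +1.
(a,b)_11: α=3, u≡9; β=2, v≡3 (mod 11); (9|11)=+1, (3|11)=+1; sign (−1)^0·+1^2·+1^3 = +1.
(a,b)_∞: sgn(-6006)=−, sgn(14)=+, so +1.
(a,b)_2: α=-3, β=1; u≡5, v≡7 (mod 8); ε(u)ε(v)=0·1, αω(v)=-3·0, βω(u)=1·1; sum ≡ 1  ⇒  -1.
(-6006, 14 / ℚ) ramifies at {2, 3}: a division algebra.

[2, 3]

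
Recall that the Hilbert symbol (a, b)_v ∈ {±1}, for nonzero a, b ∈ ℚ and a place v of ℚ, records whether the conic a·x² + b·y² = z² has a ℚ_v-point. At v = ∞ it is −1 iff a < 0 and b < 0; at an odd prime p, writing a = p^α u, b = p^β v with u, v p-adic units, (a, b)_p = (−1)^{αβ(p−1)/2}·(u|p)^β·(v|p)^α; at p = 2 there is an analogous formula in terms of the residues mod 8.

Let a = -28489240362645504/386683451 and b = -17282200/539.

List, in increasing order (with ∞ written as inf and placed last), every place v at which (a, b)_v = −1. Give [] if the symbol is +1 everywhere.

(a, b) ≡ (-506, -6578) mod (ℚ^×)²; places V = {2, 3, 5, 7, 11, 13, 17, 23, ∞}.
(a,b)_5: α=0, u≡1; β=2, v≡3 (mod 5); (1|5)=+1, (3|5)=-1; sign (−1)^0·+1^2·-1^0 = +1.
(a,b)_13: α=2, u≡3; β=1, v≡1 (mod 13); (3|13)=+1, (1|13)=+1; sign (−1)^0·+1^1·+1^2 = +1.
(a,b)_17: α=4, u≡4; β=2, v≡9 (mod 17); (4|17)=+1, (9|17)=+1; sign (−1)^0·+1^2·+1^4 = +1.
(a,b)_2: α=11, β=3; u≡3, v≡7 (mod 8); ε(u)ε(v)=1·1, αω(v)=11·0, βω(u)=3·1; sum ≡ 0  ⇒  +1.
(a,b)_11: α=-5, u≡3; β=-1, v≡2 (mod 11); (3|11)=+1, (2|11)=-1; sign (−1)^1·+1^-1·-1^-5 = +1.
(a,b)_7: α=-4, u≡3; β=-2, v≡4 (mod 7); (3|7)=-1, (4|7)=+1; sign (−1)^0·-1^-2·+1^-4 = +1.
(a,b)_3: α=4, u≡1; β=0, v≡1 (mod 3); (1|3)=+1, (1|3)=+1; sign (−1)^0·+1^0·+1^4 = +1.
(a,b)_∞: sgn(-506)=−, sgn(-6578)=−, so -1.
(a,b)_23: α=3, u≡9; β=1, v≡1 (mod 23); (9|23)=+1, (1|23)=+1; sign (−1)^1·+1^1·+1^3 = -1.
(-506, -6578 / ℚ) ramifies at {23, ∞}: a division algebra.

[23, inf]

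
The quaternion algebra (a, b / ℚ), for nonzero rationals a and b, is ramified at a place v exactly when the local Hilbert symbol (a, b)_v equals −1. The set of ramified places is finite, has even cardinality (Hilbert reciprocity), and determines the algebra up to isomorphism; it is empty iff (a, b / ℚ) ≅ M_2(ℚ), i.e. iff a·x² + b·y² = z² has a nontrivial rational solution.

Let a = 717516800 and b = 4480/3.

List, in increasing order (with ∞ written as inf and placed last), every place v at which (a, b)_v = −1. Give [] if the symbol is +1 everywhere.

[3, 5, 7, 13]

(a, b) ≡ (143, 210) mod (ℚ^×)²; places V = {2, 3, 5, 7, 11, 13, ∞}.
(a,b)_11: α=1, u≡10; β=0, v≡1 (mod 11); (10|11)=-1, (1|11)=+1; sign (−1)^0·-1^0·+1^1 = +1.
(a,b)_3: α=0, u≡2; β=-1, v≡1 (mod 3); (2|3)=-1, (1|3)=+1; sign (−1)^0·-1^-1·+1^0 = -1.
(a,b)_7: α=2, u≡5; β=1, v≡1 (mod 7); (5|7)=-1, (1|7)=+1; sign (−1)^0·-1^1·+1^2 = -1.
(a,b)_∞: sgn(143)=+, sgn(210)=+, so +1.
(a,b)_13: α=1, u≡7; β=0, v≡7 (mod 13); (7|13)=-1, (7|13)=-1; sign (−1)^0·-1^0·-1^1 = -1.
(a,b)_5: α=2, u≡2; β=1, v≡2 (mod 5); (2|5)=-1, (2|5)=-1; sign (−1)^0·-1^1·-1^2 = -1.
(a,b)_2: α=12, β=7; u≡7, v≡1 (mod 8); ε(u)ε(v)=1·0, αω(v)=12·0, βω(u)=7·0; sum ≡ 0  ⇒  +1.
Ram(143, 210) = {3, 5, 7, 13}; no ℚ_3-point on the conic.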